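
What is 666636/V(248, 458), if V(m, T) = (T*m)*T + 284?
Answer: 166659/13005439 ≈ 0.012815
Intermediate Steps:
V(m, T) = 284 + m*T² (V(m, T) = m*T² + 284 = 284 + m*T²)
666636/V(248, 458) = 666636/(284 + 248*458²) = 666636/(284 + 248*209764) = 666636/(284 + 52021472) = 666636/52021756 = 666636*(1/52021756) = 166659/13005439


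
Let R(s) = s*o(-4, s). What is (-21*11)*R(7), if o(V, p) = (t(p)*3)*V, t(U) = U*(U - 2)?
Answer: 679140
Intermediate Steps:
t(U) = U*(-2 + U)
o(V, p) = 3*V*p*(-2 + p) (o(V, p) = ((p*(-2 + p))*3)*V = (3*p*(-2 + p))*V = 3*V*p*(-2 + p))
R(s) = -12*s**2*(-2 + s) (R(s) = s*(3*(-4)*s*(-2 + s)) = s*(-12*s*(-2 + s)) = -12*s**2*(-2 + s))
(-21*11)*R(7) = (-21*11)*(12*7**2*(2 - 1*7)) = -2772*49*(2 - 7) = -2772*49*(-5) = -231*(-2940) = 679140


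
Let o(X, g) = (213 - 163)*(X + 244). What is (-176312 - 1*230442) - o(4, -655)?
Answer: -419154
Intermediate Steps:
o(X, g) = 12200 + 50*X (o(X, g) = 50*(244 + X) = 12200 + 50*X)
(-176312 - 1*230442) - o(4, -655) = (-176312 - 1*230442) - (12200 + 50*4) = (-176312 - 230442) - (12200 + 200) = -406754 - 1*12400 = -406754 - 12400 = -419154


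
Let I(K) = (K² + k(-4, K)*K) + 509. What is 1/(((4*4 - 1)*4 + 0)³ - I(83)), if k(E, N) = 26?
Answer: 1/206444 ≈ 4.8439e-6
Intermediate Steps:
I(K) = 509 + K² + 26*K (I(K) = (K² + 26*K) + 509 = 509 + K² + 26*K)
1/(((4*4 - 1)*4 + 0)³ - I(83)) = 1/(((4*4 - 1)*4 + 0)³ - (509 + 83² + 26*83)) = 1/(((16 - 1)*4 + 0)³ - (509 + 6889 + 2158)) = 1/((15*4 + 0)³ - 1*9556) = 1/((60 + 0)³ - 9556) = 1/(60³ - 9556) = 1/(216000 - 9556) = 1/206444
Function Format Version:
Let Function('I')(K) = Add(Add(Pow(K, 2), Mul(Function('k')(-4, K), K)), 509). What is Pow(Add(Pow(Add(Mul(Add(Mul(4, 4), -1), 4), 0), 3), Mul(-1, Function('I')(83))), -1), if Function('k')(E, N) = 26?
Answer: Rational(1, 206444) ≈ 4.8439e-6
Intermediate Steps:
Function('I')(K) = Add(509, Pow(K, 2), Mul(26, K)) (Function('I')(K) = Add(Add(Pow(K, 2), Mul(26, K)), 509) = Add(509, Pow(K, 2), Mul(26, K)))
Pow(Add(Pow(Add(Mul(Add(Mul(4, 4), -1), 4), 0), 3), Mul(-1, Function('I')(83))), -1) = Pow(Add(Pow(Add(Mul(Add(Mul(4, 4), -1), 4), 0), 3), Mul(-1, Add(509, Pow(83, 2), Mul(26, 83)))), -1) = Pow(Add(Pow(Add(Mul(Add(16, -1), 4), 0), 3), Mul(-1, Add(509, 6889, 2158))), -1) = Pow(Add(Pow(Add(Mul(15, 4), 0), 3), Mul(-1, 9556)), -1) = Pow(Add(Pow(Add(60, 0), 3), -9556), -1) = Pow(Add(Pow(60, 3), -9556), -1) = Pow(Add(216000, -9556), -1) = Pow(206444, -1) = Rational(1, 206444)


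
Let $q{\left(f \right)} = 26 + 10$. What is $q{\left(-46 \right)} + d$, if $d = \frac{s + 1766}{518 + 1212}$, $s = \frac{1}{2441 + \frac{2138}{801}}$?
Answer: $\frac{25072459247}{677253134} \approx 37.021$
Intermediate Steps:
$s = \frac{801}{1957379}$ ($s = \frac{1}{2441 + 2138 \cdot \frac{1}{801}} = \frac{1}{2441 + \frac{2138}{801}} = \frac{1}{\frac{1957379}{801}} = \frac{801}{1957379} \approx 0.00040922$)
$q{\left(f \right)} = 36$
$d = \frac{691346423}{677253134}$ ($d = \frac{\frac{801}{1957379} + 1766}{518 + 1212} = \frac{3456732115}{1957379 \cdot 1730} = \frac{3456732115}{1957379} \cdot \frac{1}{1730} = \frac{691346423}{677253134} \approx 1.0208$)
$q{\left(-46 \right)} + d = 36 + \frac{691346423}{677253134} = \frac{25072459247}{677253134}$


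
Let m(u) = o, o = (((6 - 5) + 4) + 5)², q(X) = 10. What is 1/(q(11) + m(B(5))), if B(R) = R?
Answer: 1/110 ≈ 0.0090909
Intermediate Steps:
o = 100 (o = ((1 + 4) + 5)² = (5 + 5)² = 10² = 100)
m(u) = 100
1/(q(11) + m(B(5))) = 1/(10 + 100) = 1/110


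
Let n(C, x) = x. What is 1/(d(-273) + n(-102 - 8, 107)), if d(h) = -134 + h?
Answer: -1/300 ≈ -0.0033333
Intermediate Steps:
1/(d(-273) + n(-102 - 8, 107)) = 1/((-134 - 273) + 107) = 1/(-407 + 107) = 1/(-300) = -1/300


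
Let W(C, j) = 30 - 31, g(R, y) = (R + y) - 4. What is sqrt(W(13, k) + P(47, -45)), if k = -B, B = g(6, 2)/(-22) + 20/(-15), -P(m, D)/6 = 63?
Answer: I*sqrt(379) ≈ 19.468*I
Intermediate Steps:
P(m, D) = -378 (P(m, D) = -6*63 = -378)
g(R, y) = -4 + R + y
B = -50/33 (B = (-4 + 6 + 2)/(-22) + 20/(-15) = 4*(-1/22) + 20*(-1/15) = -2/11 - 4/3 = -50/33 ≈ -1.5152)
k = 50/33 (k = -1*(-50/33) = 50/33 ≈ 1.5152)
W(C, j) = -1
sqrt(W(13, k) + P(47, -45)) = sqrt(-1 - 378) = sqrt(-379) = I*sqrt(379)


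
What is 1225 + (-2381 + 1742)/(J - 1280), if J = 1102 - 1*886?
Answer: 1304039/1064 ≈ 1225.6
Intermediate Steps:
J = 216 (J = 1102 - 886 = 216)
1225 + (-2381 + 1742)/(J - 1280) = 1225 + (-2381 + 1742)/(216 - 1280) = 1225 - 639/(-1064) = 1225 - 639*(-1/1064) = 1225 + 639/1064 = 1304039/1064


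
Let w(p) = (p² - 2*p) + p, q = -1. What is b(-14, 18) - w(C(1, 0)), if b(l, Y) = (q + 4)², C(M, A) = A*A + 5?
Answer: -11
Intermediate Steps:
C(M, A) = 5 + A² (C(M, A) = A² + 5 = 5 + A²)
b(l, Y) = 9 (b(l, Y) = (-1 + 4)² = 3² = 9)
w(p) = p² - p
b(-14, 18) - w(C(1, 0)) = 9 - (5 + 0²)*(-1 + (5 + 0²)) = 9 - (5 + 0)*(-1 + (5 + 0)) = 9 - 5*(-1 + 5) = 9 - 5*4 = 9 - 1*20 = 9 - 20 = -11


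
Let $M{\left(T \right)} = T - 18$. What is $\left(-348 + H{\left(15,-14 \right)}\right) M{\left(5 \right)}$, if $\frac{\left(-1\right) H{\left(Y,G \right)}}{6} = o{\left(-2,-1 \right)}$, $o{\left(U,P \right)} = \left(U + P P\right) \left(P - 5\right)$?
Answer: $4992$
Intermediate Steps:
$M{\left(T \right)} = -18 + T$
$o{\left(U,P \right)} = \left(-5 + P\right) \left(U + P^{2}\right)$ ($o{\left(U,P \right)} = \left(U + P^{2}\right) \left(-5 + P\right) = \left(-5 + P\right) \left(U + P^{2}\right)$)
$H{\left(Y,G \right)} = -36$ ($H{\left(Y,G \right)} = - 6 \left(\left(-1\right)^{3} - -10 - 5 \left(-1\right)^{2} - -2\right) = - 6 \left(-1 + 10 - 5 + 2\right) = \left(-6\right) 6 = -36$)
$\left(-348 + H{\left(15,-14 \right)}\right) M{\left(5 \right)} = \left(-348 - 36\right) \left(-18 + 5\right) = \left(-384\right) \left(-13\right) = 4992$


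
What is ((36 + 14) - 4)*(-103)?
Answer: -4738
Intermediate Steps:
((36 + 14) - 4)*(-103) = (50 - 4)*(-103) = 46*(-103) = -4738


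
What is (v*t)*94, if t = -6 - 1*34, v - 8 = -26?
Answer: 67680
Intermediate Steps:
v = -18 (v = 8 - 26 = -18)
t = -40 (t = -6 - 34 = -40)
(v*t)*94 = -18*(-40)*94 = 720*94 = 67680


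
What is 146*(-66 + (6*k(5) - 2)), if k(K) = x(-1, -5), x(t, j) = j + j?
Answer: -18688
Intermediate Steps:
x(t, j) = 2*j
k(K) = -10 (k(K) = 2*(-5) = -10)
146*(-66 + (6*k(5) - 2)) = 146*(-66 + (6*(-10) - 2)) = 146*(-66 + (-60 - 2)) = 146*(-66 - 62) = 146*(-128) = -18688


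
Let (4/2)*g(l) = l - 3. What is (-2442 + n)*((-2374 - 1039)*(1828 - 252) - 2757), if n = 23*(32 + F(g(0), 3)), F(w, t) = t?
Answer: 8809752865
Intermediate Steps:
g(l) = -3/2 + l/2 (g(l) = (l - 3)/2 = (-3 + l)/2 = -3/2 + l/2)
n = 805 (n = 23*(32 + 3) = 23*35 = 805)
(-2442 + n)*((-2374 - 1039)*(1828 - 252) - 2757) = (-2442 + 805)*((-2374 - 1039)*(1828 - 252) - 2757) = -1637*(-3413*1576 - 2757) = -1637*(-5378888 - 2757) = -1637*(-5381645) = 8809752865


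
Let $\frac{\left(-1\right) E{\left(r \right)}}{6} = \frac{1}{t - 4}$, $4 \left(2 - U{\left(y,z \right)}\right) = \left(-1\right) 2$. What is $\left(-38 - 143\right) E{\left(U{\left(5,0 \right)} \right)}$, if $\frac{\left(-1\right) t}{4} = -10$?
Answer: $\frac{181}{6} \approx 30.167$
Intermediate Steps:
$t = 40$ ($t = \left(-4\right) \left(-10\right) = 40$)
$U{\left(y,z \right)} = \frac{5}{2}$ ($U{\left(y,z \right)} = 2 - \frac{\left(-1\right) 2}{4} = 2 - - \frac{1}{2} = 2 + \frac{1}{2} = \frac{5}{2}$)
$E{\left(r \right)} = - \frac{1}{6}$ ($E{\left(r \right)} = - \frac{6}{40 - 4} = - \frac{6}{36} = \left(-6\right) \frac{1}{36} = - \frac{1}{6}$)
$\left(-38 - 143\right) E{\left(U{\left(5,0 \right)} \right)} = \left(-38 - 143\right) \left(- \frac{1}{6}\right) = \left(-181\right) \left(- \frac{1}{6}\right) = \frac{181}{6}$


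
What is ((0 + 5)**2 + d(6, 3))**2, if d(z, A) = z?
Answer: 961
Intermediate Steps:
((0 + 5)**2 + d(6, 3))**2 = ((0 + 5)**2 + 6)**2 = (5**2 + 6)**2 = (25 + 6)**2 = 31**2 = 961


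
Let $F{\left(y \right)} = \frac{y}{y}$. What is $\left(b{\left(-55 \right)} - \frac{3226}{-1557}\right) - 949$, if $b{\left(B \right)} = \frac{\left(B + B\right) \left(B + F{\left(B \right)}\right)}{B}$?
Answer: $- \frac{1642523}{1557} \approx -1054.9$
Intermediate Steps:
$F{\left(y \right)} = 1$
$b{\left(B \right)} = 2 + 2 B$ ($b{\left(B \right)} = \frac{\left(B + B\right) \left(B + 1\right)}{B} = \frac{2 B \left(1 + B\right)}{B} = 2 + 2 B$)
$\left(b{\left(-55 \right)} - \frac{3226}{-1557}\right) - 949 = \left(\left(2 + 2 \left(-55\right)\right) - \frac{3226}{-1557}\right) - 949 = \left(\left(2 - 110\right) - - \frac{3226}{1557}\right) - 949 = \left(-108 + \frac{3226}{1557}\right) - 949 = - \frac{164930}{1557} - 949 = - \frac{1642523}{1557}$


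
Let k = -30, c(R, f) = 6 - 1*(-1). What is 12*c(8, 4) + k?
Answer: 54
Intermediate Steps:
c(R, f) = 7 (c(R, f) = 6 + 1 = 7)
12*c(8, 4) + k = 12*7 - 30 = 84 - 30 = 54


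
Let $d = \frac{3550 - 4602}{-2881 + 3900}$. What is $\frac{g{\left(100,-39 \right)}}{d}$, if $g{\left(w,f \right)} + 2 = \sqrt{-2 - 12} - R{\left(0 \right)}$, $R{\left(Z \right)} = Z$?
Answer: $\frac{1019}{526} - \frac{1019 i \sqrt{14}}{1052} \approx 1.9373 - 3.6243 i$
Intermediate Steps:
$g{\left(w,f \right)} = -2 + i \sqrt{14}$ ($g{\left(w,f \right)} = -2 + \left(\sqrt{-2 - 12} - 0\right) = -2 + \left(\sqrt{-14} + 0\right) = -2 + \left(i \sqrt{14} + 0\right) = -2 + i \sqrt{14}$)
$d = - \frac{1052}{1019} \approx -1.0324$
$\frac{g{\left(100,-39 \right)}}{d} = \frac{-2 + i \sqrt{14}}{- \frac{1052}{1019}} = \left(-2 + i \sqrt{14}\right) \left(- \frac{1019}{1052}\right) = \frac{1019}{526} - \frac{1019 i \sqrt{14}}{1052}$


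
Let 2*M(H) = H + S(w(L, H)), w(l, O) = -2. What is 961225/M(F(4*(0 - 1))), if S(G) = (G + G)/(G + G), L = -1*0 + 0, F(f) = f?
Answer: -1922450/3 ≈ -6.4082e+5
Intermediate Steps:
L = 0 (L = 0 + 0 = 0)
S(G) = 1 (S(G) = (2*G)/((2*G)) = (2*G)*(1/(2*G)) = 1)
M(H) = 1/2 + H/2 (M(H) = (H + 1)/2 = (1 + H)/2 = 1/2 + H/2)
961225/M(F(4*(0 - 1))) = 961225/(1/2 + (4*(0 - 1))/2) = 961225/(1/2 + (4*(-1))/2) = 961225/(1/2 + (1/2)*(-4)) = 961225/(1/2 - 2) = 961225/(-3/2) = 961225*(-2/3) = -1922450/3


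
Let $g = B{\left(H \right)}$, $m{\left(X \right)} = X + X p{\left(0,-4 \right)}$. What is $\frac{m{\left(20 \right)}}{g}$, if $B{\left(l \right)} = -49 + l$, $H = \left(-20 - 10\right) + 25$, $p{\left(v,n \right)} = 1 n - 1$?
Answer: $\frac{40}{27} \approx 1.4815$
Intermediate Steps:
$p{\left(v,n \right)} = -1 + n$ ($p{\left(v,n \right)} = n - 1 = -1 + n$)
$H = -5$ ($H = -30 + 25 = -5$)
$m{\left(X \right)} = - 4 X$ ($m{\left(X \right)} = X + X \left(-1 - 4\right) = X + X \left(-5\right) = X - 5 X = - 4 X$)
$g = -54$ ($g = -49 - 5 = -54$)
$\frac{m{\left(20 \right)}}{g} = \frac{\left(-4\right) 20}{-54} = \left(-80\right) \left(- \frac{1}{54}\right) = \frac{40}{27}$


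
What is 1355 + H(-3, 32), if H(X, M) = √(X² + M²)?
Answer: 1355 + √1033 ≈ 1387.1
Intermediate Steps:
H(X, M) = √(M² + X²)
1355 + H(-3, 32) = 1355 + √(32² + (-3)²) = 1355 + √(1024 + 9) = 1355 + √1033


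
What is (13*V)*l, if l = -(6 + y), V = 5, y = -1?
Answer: -325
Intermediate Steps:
l = -5 (l = -(6 - 1) = -1*5 = -5)
(13*V)*l = (13*5)*(-5) = 65*(-5) = -325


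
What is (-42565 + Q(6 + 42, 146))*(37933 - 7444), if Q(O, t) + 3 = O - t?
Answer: -1300843674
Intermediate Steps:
Q(O, t) = -3 + O - t (Q(O, t) = -3 + (O - t) = -3 + O - t)
(-42565 + Q(6 + 42, 146))*(37933 - 7444) = (-42565 + (-3 + (6 + 42) - 1*146))*(37933 - 7444) = (-42565 + (-3 + 48 - 146))*30489 = (-42565 - 101)*30489 = -42666*30489 = -1300843674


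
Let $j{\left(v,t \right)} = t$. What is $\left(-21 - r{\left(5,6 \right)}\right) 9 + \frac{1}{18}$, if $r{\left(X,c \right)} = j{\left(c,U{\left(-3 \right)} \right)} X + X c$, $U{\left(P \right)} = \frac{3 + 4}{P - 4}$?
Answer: $- \frac{7451}{18} \approx -413.94$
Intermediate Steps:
$U{\left(P \right)} = \frac{7}{-4 + P}$
$r{\left(X,c \right)} = - X + X c$ ($r{\left(X,c \right)} = \frac{7}{-4 - 3} X + X c = \frac{7}{-7} X + X c = 7 \left(- \frac{1}{7}\right) X + X c = - X + X c$)
$\left(-21 - r{\left(5,6 \right)}\right) 9 + \frac{1}{18} = \left(-21 - 5 \left(-1 + 6\right)\right) 9 + \frac{1}{18} = \left(-21 - 5 \cdot 5\right) 9 + \frac{1}{18} = \left(-21 - 25\right) 9 + \frac{1}{18} = \left(-46\right) 9 + \frac{1}{18} = -414 + \frac{1}{18} = - \frac{7451}{18}$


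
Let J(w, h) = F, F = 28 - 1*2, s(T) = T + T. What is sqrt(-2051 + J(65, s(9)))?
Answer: 45*I ≈ 45.0*I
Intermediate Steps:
s(T) = 2*T
F = 26 (F = 28 - 2 = 26)
J(w, h) = 26
sqrt(-2051 + J(65, s(9))) = sqrt(-2051 + 26) = sqrt(-2025) = 45*I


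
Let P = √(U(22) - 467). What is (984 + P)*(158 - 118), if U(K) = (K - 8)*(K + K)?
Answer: 39360 + 40*√149 ≈ 39848.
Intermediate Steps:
U(K) = 2*K*(-8 + K) (U(K) = (-8 + K)*(2*K) = 2*K*(-8 + K))
P = √149 (P = √(2*22*(-8 + 22) - 467) = √(2*22*14 - 467) = √(616 - 467) = √149 ≈ 12.207)
(984 + P)*(158 - 118) = (984 + √149)*(158 - 118) = (984 + √149)*40 = 39360 + 40*√149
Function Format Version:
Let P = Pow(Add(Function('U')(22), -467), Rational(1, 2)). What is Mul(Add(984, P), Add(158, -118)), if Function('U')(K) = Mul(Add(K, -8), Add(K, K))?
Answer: Add(39360, Mul(40, Pow(149, Rational(1, 2)))) ≈ 39848.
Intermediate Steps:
Function('U')(K) = Mul(2, K, Add(-8, K)) (Function('U')(K) = Mul(Add(-8, K), Mul(2, K)) = Mul(2, K, Add(-8, K)))
P = Pow(149, Rational(1, 2)) (P = Pow(Add(Mul(2, 22, Add(-8, 22)), -467), Rational(1, 2)) = Pow(Add(Mul(2, 22, 14), -467), Rational(1, 2)) = Pow(Add(616, -467), Rational(1, 2)) = Pow(149, Rational(1, 2)) ≈ 12.207)
Mul(Add(984, P), Add(158, -118)) = Mul(Add(984, Pow(149, Rational(1, 2))), Add(158, -118)) = Mul(Add(984, Pow(149, Rational(1, 2))), 40) = Add(39360, Mul(40, Pow(149, Rational(1, 2))))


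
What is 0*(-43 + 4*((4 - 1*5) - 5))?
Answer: 0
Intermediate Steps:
0*(-43 + 4*((4 - 1*5) - 5)) = 0*(-43 + 4*((4 - 5) - 5)) = 0*(-43 + 4*(-1 - 5)) = 0*(-43 + 4*(-6)) = 0*(-43 - 24) = 0*(-67) = 0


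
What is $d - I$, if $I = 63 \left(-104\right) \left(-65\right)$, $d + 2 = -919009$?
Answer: $-1344891$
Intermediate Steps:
$d = -919011$ ($d = -2 - 919009 = -919011$)
$I = 425880$ ($I = \left(-6552\right) \left(-65\right) = 425880$)
$d - I = -919011 - 425880 = -1344891$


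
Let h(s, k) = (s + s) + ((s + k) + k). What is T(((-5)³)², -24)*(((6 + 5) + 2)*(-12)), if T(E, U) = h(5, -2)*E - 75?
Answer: -26800800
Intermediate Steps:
h(s, k) = 2*k + 3*s (h(s, k) = 2*s + ((k + s) + k) = 2*s + (s + 2*k) = 2*k + 3*s)
T(E, U) = -75 + 11*E (T(E, U) = (2*(-2) + 3*5)*E - 75 = (-4 + 15)*E - 75 = 11*E - 75 = -75 + 11*E)
T(((-5)³)², -24)*(((6 + 5) + 2)*(-12)) = (-75 + 11*((-5)³)²)*(((6 + 5) + 2)*(-12)) = (-75 + 11*(-125)²)*((11 + 2)*(-12)) = (-75 + 11*15625)*(13*(-12)) = (-75 + 171875)*(-156) = 171800*(-156) = -26800800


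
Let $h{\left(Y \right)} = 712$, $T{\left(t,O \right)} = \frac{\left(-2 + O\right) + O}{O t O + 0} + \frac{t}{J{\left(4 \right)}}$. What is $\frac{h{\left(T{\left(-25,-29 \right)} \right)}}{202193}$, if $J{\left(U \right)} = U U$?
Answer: $\frac{712}{202193} \approx 0.0035214$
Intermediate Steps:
$J{\left(U \right)} = U^{2}$
$T{\left(t,O \right)} = \frac{t}{16} + \frac{-2 + 2 O}{O^{2} t}$ ($T{\left(t,O \right)} = \frac{\left(-2 + O\right) + O}{O t O + 0} + \frac{t}{4^{2}} = \frac{-2 + 2 O}{t O^{2} + 0} + \frac{t}{16} = \frac{-2 + 2 O}{t O^{2}} + t \frac{1}{16} = \left(-2 + 2 O\right) \frac{1}{O^{2} t} + \frac{t}{16} = \frac{-2 + 2 O}{O^{2} t} + \frac{t}{16} = \frac{t}{16} + \frac{-2 + 2 O}{O^{2} t}$)
$\frac{h{\left(T{\left(-25,-29 \right)} \right)}}{202193} = \frac{712}{202193}$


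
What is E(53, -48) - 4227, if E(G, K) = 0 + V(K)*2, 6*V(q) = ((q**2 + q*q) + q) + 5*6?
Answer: -2697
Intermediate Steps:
V(q) = 5 + q**2/3 + q/6 (V(q) = (((q**2 + q*q) + q) + 5*6)/6 = (((q**2 + q**2) + q) + 30)/6 = ((2*q**2 + q) + 30)/6 = ((q + 2*q**2) + 30)/6 = (30 + q + 2*q**2)/6 = 5 + q**2/3 + q/6)
E(G, K) = 10 + K/3 + 2*K**2/3 (E(G, K) = 0 + (5 + K**2/3 + K/6)*2 = 0 + (10 + K/3 + 2*K**2/3) = 10 + K/3 + 2*K**2/3)
E(53, -48) - 4227 = (10 + (1/3)*(-48) + (2/3)*(-48)**2) - 4227 = (10 - 16 + (2/3)*2304) - 4227 = (10 - 16 + 1536) - 4227 = 1530 - 4227 = -2697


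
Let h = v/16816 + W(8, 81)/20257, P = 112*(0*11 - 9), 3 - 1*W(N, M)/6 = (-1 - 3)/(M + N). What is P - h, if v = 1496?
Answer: -3820296713471/3789639046 ≈ -1008.1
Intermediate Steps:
W(N, M) = 18 + 24/(M + N) (W(N, M) = 18 - 6*(-1 - 3)/(M + N) = 18 - (-24)/(M + N) = 18 + 24/(M + N))
P = -1008 (P = 112*(0 - 9) = 112*(-9) = -1008)
h = 340555103/3789639046 (h = 1496/16816 + (6*(4 + 3*81 + 3*8)/(81 + 8))/20257 = 1496*(1/16816) + (6*(4 + 243 + 24)/89)*(1/20257) = 187/2102 + (6*(1/89)*271)*(1/20257) = 187/2102 + (1626/89)*(1/20257) = 187/2102 + 1626/1802873 = 340555103/3789639046 ≈ 0.089865)
P - h = -1008 - 1*340555103/3789639046 = -1008 - 340555103/3789639046 = -3820296713471/3789639046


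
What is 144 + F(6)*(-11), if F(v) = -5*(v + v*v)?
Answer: 2454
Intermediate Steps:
F(v) = -5*v - 5*v**2 (F(v) = -5*(v + v**2) = -5*v - 5*v**2)
144 + F(6)*(-11) = 144 - 5*6*(1 + 6)*(-11) = 144 - 5*6*7*(-11) = 144 - 210*(-11) = 144 + 2310 = 2454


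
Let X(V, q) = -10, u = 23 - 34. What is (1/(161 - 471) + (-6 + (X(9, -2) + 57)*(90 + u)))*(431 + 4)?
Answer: 99977703/62 ≈ 1.6125e+6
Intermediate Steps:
u = -11
(1/(161 - 471) + (-6 + (X(9, -2) + 57)*(90 + u)))*(431 + 4) = (1/(161 - 471) + (-6 + (-10 + 57)*(90 - 11)))*(431 + 4) = (1/(-310) + (-6 + 47*79))*435 = (-1/310 + (-6 + 3713))*435 = (-1/310 + 3707)*435 = (1149169/310)*435 = 99977703/62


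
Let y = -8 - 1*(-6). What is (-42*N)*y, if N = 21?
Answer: 1764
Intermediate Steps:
y = -2 (y = -8 + 6 = -2)
(-42*N)*y = -42*21*(-2) = -882*(-2) = 1764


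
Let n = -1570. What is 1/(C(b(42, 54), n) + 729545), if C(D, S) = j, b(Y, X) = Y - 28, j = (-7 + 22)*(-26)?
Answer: 1/729155 ≈ 1.3715e-6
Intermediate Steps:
j = -390 (j = 15*(-26) = -390)
b(Y, X) = -28 + Y
C(D, S) = -390
1/(C(b(42, 54), n) + 729545) = 1/(-390 + 729545) = 1/729155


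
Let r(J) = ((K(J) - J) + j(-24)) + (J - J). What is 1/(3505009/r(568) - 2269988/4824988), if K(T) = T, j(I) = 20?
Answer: 3446420/603985034469 ≈ 5.7061e-6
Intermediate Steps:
r(J) = 20 (r(J) = ((J - J) + 20) + (J - J) = (0 + 20) + 0 = 20 + 0 = 20)
1/(3505009/r(568) - 2269988/4824988) = 1/(3505009/20 - 2269988/4824988) = 1/(3505009*(1/20) - 2269988*1/4824988) = 1/(3505009/20 - 81071/172321) = 1/(603985034469/3446420) = 3446420/603985034469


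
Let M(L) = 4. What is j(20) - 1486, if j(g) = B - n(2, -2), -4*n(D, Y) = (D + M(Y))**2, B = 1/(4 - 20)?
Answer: -23633/16 ≈ -1477.1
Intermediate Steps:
B = -1/16 (B = 1/(-16) = -1/16 ≈ -0.062500)
n(D, Y) = -(4 + D)**2/4 (n(D, Y) = -(D + 4)**2/4 = -(4 + D)**2/4)
j(g) = 143/16 (j(g) = -1/16 - (-1)*(4 + 2)**2/4 = -1/16 - (-1)*6**2/4 = -1/16 - (-1)*36/4 = -1/16 - 1*(-9) = -1/16 + 9 = 143/16)
j(20) - 1486 = 143/16 - 1486 = -23633/16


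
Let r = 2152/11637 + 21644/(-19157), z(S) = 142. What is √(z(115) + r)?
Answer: √778902983635195914/74310003 ≈ 11.877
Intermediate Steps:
r = -210645364/222930009 (r = 2152*(1/11637) + 21644*(-1/19157) = 2152/11637 - 21644/19157 = -210645364/222930009 ≈ -0.94489)
√(z(115) + r) = √(142 - 210645364/222930009) = √(31445415914/222930009) = √778902983635195914/74310003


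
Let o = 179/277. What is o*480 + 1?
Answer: 86197/277 ≈ 311.18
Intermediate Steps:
o = 179/277 (o = 179*(1/277) = 179/277 ≈ 0.64621)
o*480 + 1 = (179/277)*480 + 1 = 85920/277 + 1 = 86197/277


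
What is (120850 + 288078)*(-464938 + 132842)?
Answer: -135803353088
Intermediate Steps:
(120850 + 288078)*(-464938 + 132842) = 408928*(-332096) = -135803353088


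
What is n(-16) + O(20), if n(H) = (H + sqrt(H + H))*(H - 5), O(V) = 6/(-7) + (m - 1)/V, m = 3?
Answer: 23467/70 - 84*I*sqrt(2) ≈ 335.24 - 118.79*I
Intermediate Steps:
O(V) = -6/7 + 2/V (O(V) = 6/(-7) + (3 - 1)/V = 6*(-1/7) + 2/V = -6/7 + 2/V)
n(H) = (-5 + H)*(H + sqrt(2)*sqrt(H)) (n(H) = (H + sqrt(2*H))*(-5 + H) = (H + sqrt(2)*sqrt(H))*(-5 + H) = (-5 + H)*(H + sqrt(2)*sqrt(H)))
n(-16) + O(20) = ((-16)**2 - 5*(-16) + sqrt(2)*(-16)**(3/2) - 5*sqrt(2)*sqrt(-16)) + (-6/7 + 2/20) = (256 + 80 + sqrt(2)*(-64*I) - 5*sqrt(2)*4*I) + (-6/7 + 2*(1/20)) = (256 + 80 - 64*I*sqrt(2) - 20*I*sqrt(2)) + (-6/7 + 1/10) = (336 - 84*I*sqrt(2)) - 53/70 = 23467/70 - 84*I*sqrt(2)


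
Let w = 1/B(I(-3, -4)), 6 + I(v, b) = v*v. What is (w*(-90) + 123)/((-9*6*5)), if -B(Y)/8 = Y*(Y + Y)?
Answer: -989/2160 ≈ -0.45787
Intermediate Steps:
I(v, b) = -6 + v² (I(v, b) = -6 + v*v = -6 + v²)
B(Y) = -16*Y² (B(Y) = -8*Y*(Y + Y) = -8*Y*2*Y = -16*Y²)
w = -1/144 (w = 1/(-16*(-6 + (-3)²)²) = 1/(-16*(-6 + 9)²) = 1/(-16*3²) = 1/(-16*9) = 1/(-144) = -1/144 ≈ -0.0069444)
(w*(-90) + 123)/((-9*6*5)) = (-1/144*(-90) + 123)/((-9*6*5)) = (5/8 + 123)/((-54*5)) = (989/8)/(-270) = (989/8)*(-1/270) = -989/2160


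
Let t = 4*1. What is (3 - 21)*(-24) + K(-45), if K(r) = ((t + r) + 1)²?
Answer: 2032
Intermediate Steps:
t = 4
K(r) = (5 + r)² (K(r) = ((4 + r) + 1)² = (5 + r)²)
(3 - 21)*(-24) + K(-45) = (3 - 21)*(-24) + (5 - 45)² = -18*(-24) + (-40)² = 432 + 1600 = 2032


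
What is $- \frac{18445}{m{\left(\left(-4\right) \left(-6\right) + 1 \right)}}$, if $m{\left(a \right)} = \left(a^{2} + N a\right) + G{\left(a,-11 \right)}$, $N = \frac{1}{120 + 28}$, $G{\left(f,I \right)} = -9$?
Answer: $- \frac{2729860}{91193} \approx -29.935$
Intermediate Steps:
$N = \frac{1}{148} \approx 0.0067568$
$m{\left(a \right)} = -9 + a^{2} + \frac{a}{148}$ ($m{\left(a \right)} = \left(a^{2} + \frac{a}{148}\right) - 9 = -9 + a^{2} + \frac{a}{148}$)
$- \frac{18445}{m{\left(\left(-4\right) \left(-6\right) + 1 \right)}} = - \frac{18445}{-9 + \left(\left(-4\right) \left(-6\right) + 1\right)^{2} + \frac{\left(-4\right) \left(-6\right) + 1}{148}} = - \frac{18445}{-9 + \left(24 + 1\right)^{2} + \frac{24 + 1}{148}} = - \frac{18445}{-9 + 25^{2} + \frac{1}{148} \cdot 25} = - \frac{18445}{-9 + 625 + \frac{25}{148}} = - \frac{18445}{\frac{91193}{148}} = \left(-18445\right) \frac{148}{91193} = - \frac{2729860}{91193}$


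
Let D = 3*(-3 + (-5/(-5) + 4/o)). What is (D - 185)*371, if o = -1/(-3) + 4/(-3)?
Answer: -75313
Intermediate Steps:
o = -1 (o = -1*(-⅓) + 4*(-⅓) = ⅓ - 4/3 = -1)
D = -18 (D = 3*(-3 + (-5/(-5) + 4/(-1))) = 3*(-3 + (-5*(-⅕) + 4*(-1))) = 3*(-3 + (1 - 4)) = 3*(-3 - 3) = 3*(-6) = -18)
(D - 185)*371 = (-18 - 185)*371 = -203*371 = -75313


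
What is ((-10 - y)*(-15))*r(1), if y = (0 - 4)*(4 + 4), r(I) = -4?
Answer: 1320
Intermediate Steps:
y = -32 (y = -4*8 = -32)
((-10 - y)*(-15))*r(1) = ((-10 - 1*(-32))*(-15))*(-4) = ((-10 + 32)*(-15))*(-4) = (22*(-15))*(-4) = -330*(-4) = 1320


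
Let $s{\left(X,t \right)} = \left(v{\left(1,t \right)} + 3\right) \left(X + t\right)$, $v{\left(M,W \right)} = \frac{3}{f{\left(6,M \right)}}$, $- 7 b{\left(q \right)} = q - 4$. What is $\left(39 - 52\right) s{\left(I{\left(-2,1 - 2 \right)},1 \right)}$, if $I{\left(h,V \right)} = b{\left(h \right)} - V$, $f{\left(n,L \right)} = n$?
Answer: $-130$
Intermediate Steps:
$b{\left(q \right)} = \frac{4}{7} - \frac{q}{7}$ ($b{\left(q \right)} = - \frac{q - 4}{7} = - \frac{-4 + q}{7} = \frac{4}{7} - \frac{q}{7}$)
$v{\left(M,W \right)} = \frac{1}{2}$ ($v{\left(M,W \right)} = \frac{3}{6} = 3 \cdot \frac{1}{6} = \frac{1}{2}$)
$I{\left(h,V \right)} = \frac{4}{7} - V - \frac{h}{7}$ ($I{\left(h,V \right)} = \left(\frac{4}{7} - \frac{h}{7}\right) - V = \frac{4}{7} - V - \frac{h}{7}$)
$s{\left(X,t \right)} = \frac{7 X}{2} + \frac{7 t}{2}$ ($s{\left(X,t \right)} = \left(\frac{1}{2} + 3\right) \left(X + t\right) = \frac{7 \left(X + t\right)}{2} = \frac{7 X}{2} + \frac{7 t}{2}$)
$\left(39 - 52\right) s{\left(I{\left(-2,1 - 2 \right)},1 \right)} = \left(39 - 52\right) \left(\frac{7 \left(\frac{4}{7} - \left(1 - 2\right) - - \frac{2}{7}\right)}{2} + \frac{7}{2} \cdot 1\right) = - 13 \left(\frac{7 \left(\frac{4}{7} - -1 + \frac{2}{7}\right)}{2} + \frac{7}{2}\right) = - 13 \left(\frac{7 \left(\frac{4}{7} + 1 + \frac{2}{7}\right)}{2} + \frac{7}{2}\right) = - 13 \left(\frac{7}{2} \cdot \frac{13}{7} + \frac{7}{2}\right) = - 13 \left(\frac{13}{2} + \frac{7}{2}\right) = \left(-13\right) 10 = -130$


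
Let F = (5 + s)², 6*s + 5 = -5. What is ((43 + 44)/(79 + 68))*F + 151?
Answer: 69491/441 ≈ 157.58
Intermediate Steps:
s = -5/3 (s = -⅚ + (⅙)*(-5) = -⅚ - ⅚ = -5/3 ≈ -1.6667)
F = 100/9 (F = (5 - 5/3)² = (10/3)² = 100/9 ≈ 11.111)
((43 + 44)/(79 + 68))*F + 151 = ((43 + 44)/(79 + 68))*(100/9) + 151 = (87/147)*(100/9) + 151 = (87*(1/147))*(100/9) + 151 = (29/49)*(100/9) + 151 = 2900/441 + 151 = 69491/441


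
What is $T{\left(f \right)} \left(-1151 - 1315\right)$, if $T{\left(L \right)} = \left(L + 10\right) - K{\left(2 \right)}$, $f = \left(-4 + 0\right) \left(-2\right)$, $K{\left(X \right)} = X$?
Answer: $-39456$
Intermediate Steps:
$f = 8$ ($f = \left(-4\right) \left(-2\right) = 8$)
$T{\left(L \right)} = 8 + L$ ($T{\left(L \right)} = \left(L + 10\right) - 2 = \left(10 + L\right) - 2 = 8 + L$)
$T{\left(f \right)} \left(-1151 - 1315\right) = \left(8 + 8\right) \left(-1151 - 1315\right) = 16 \left(-2466\right) = -39456$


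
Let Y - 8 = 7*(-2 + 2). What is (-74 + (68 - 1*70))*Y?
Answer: -608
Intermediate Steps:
Y = 8 (Y = 8 + 7*(-2 + 2) = 8 + 7*0 = 8 + 0 = 8)
(-74 + (68 - 1*70))*Y = (-74 + (68 - 1*70))*8 = (-74 + (68 - 70))*8 = (-74 - 2)*8 = -76*8 = -608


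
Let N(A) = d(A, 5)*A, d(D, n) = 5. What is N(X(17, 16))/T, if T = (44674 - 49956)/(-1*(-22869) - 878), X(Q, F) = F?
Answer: -879640/2641 ≈ -333.07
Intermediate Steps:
T = -5282/21991 (T = -5282/(22869 - 878) = -5282/21991 ≈ -0.24019)
N(A) = 5*A
N(X(17, 16))/T = (5*16)/(-5282/21991) = 80*(-21991/5282) = -879640/2641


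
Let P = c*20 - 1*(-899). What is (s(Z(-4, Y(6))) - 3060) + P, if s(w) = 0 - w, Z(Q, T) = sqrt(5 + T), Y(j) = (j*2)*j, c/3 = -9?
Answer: -2701 - sqrt(77) ≈ -2709.8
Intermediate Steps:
c = -27 (c = 3*(-9) = -27)
Y(j) = 2*j**2 (Y(j) = (2*j)*j = 2*j**2)
s(w) = -w
P = 359 (P = -27*20 - 1*(-899) = -540 + 899 = 359)
(s(Z(-4, Y(6))) - 3060) + P = (-sqrt(5 + 2*6**2) - 3060) + 359 = (-sqrt(5 + 2*36) - 3060) + 359 = (-sqrt(5 + 72) - 3060) + 359 = (-sqrt(77) - 3060) + 359 = (-3060 - sqrt(77)) + 359 = -2701 - sqrt(77)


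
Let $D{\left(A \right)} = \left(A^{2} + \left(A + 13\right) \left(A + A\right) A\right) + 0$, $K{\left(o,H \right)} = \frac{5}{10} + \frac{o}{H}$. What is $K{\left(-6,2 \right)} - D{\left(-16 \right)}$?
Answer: $\frac{2555}{2} \approx 1277.5$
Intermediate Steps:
$K{\left(o,H \right)} = \frac{1}{2} + \frac{o}{H}$ ($K{\left(o,H \right)} = 5 \cdot \frac{1}{10} + \frac{o}{H} = \frac{1}{2} + \frac{o}{H}$)
$D{\left(A \right)} = A^{2} + 2 A^{2} \left(13 + A\right)$ ($D{\left(A \right)} = \left(A^{2} + \left(13 + A\right) 2 A A\right) + 0 = \left(A^{2} + 2 A \left(13 + A\right) A\right) + 0 = \left(A^{2} + 2 A^{2} \left(13 + A\right)\right) + 0 = A^{2} + 2 A^{2} \left(13 + A\right)$)
$K{\left(-6,2 \right)} - D{\left(-16 \right)} = \frac{-6 + \frac{1}{2} \cdot 2}{2} - \left(-16\right)^{2} \left(27 + 2 \left(-16\right)\right) = \frac{-6 + 1}{2} - 256 \left(27 - 32\right) = \frac{1}{2} \left(-5\right) - 256 \left(-5\right) = - \frac{5}{2} - -1280 = - \frac{5}{2} + 1280 = \frac{2555}{2}$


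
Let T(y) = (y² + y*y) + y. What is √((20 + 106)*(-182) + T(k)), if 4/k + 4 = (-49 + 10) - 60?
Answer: 4*I*√15205373/103 ≈ 151.43*I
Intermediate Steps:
k = -4/103 (k = 4/(-4 + ((-49 + 10) - 60)) = 4/(-4 + (-39 - 60)) = 4/(-4 - 99) = 4/(-103) = 4*(-1/103) = -4/103 ≈ -0.038835)
T(y) = y + 2*y² (T(y) = (y² + y²) + y = 2*y² + y = y + 2*y²)
√((20 + 106)*(-182) + T(k)) = √((20 + 106)*(-182) - 4*(1 + 2*(-4/103))/103) = √(126*(-182) - 4*(1 - 8/103)/103) = √(-22932 - 4/103*95/103) = √(-22932 - 380/10609) = √(-243285968/10609) = 4*I*√15205373/103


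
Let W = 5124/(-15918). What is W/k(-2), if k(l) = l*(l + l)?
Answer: -61/1516 ≈ -0.040237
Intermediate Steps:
W = -122/379 (W = 5124*(-1/15918) = -122/379 ≈ -0.32190)
k(l) = 2*l**2 (k(l) = l*(2*l) = 2*l**2)
W/k(-2) = -122/(379*(2*(-2)**2)) = -122/(379*(2*4)) = -122/379/8 = -122/379*1/8 = -61/1516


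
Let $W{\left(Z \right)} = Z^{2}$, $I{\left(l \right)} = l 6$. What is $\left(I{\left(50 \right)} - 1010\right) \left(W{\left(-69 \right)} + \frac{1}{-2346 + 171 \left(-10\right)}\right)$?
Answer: $- \frac{6855268325}{2028} \approx -3.3803 \cdot 10^{6}$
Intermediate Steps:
$I{\left(l \right)} = 6 l$
$\left(I{\left(50 \right)} - 1010\right) \left(W{\left(-69 \right)} + \frac{1}{-2346 + 171 \left(-10\right)}\right) = \left(6 \cdot 50 - 1010\right) \left(\left(-69\right)^{2} + \frac{1}{-2346 + 171 \left(-10\right)}\right) = \left(300 + \left(-1619 + 609\right)\right) \left(4761 + \frac{1}{-2346 - 1710}\right) = \left(300 - 1010\right) \left(4761 + \frac{1}{-4056}\right) = - 710 \left(4761 - \frac{1}{4056}\right) = \left(-710\right) \frac{19310615}{4056} = - \frac{6855268325}{2028}$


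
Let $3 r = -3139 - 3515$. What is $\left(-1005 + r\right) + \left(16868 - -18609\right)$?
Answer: $32254$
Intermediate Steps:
$r = -2218$ ($r = \frac{-3139 - 3515}{3} = \frac{1}{3} \left(-6654\right) = -2218$)
$\left(-1005 + r\right) + \left(16868 - -18609\right) = \left(-1005 - 2218\right) + \left(16868 - -18609\right) = -3223 + \left(16868 + 18609\right) = -3223 + 35477 = 32254$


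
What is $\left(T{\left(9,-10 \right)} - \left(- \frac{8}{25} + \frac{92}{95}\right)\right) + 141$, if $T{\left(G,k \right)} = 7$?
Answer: $\frac{69992}{475} \approx 147.35$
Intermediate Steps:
$\left(T{\left(9,-10 \right)} - \left(- \frac{8}{25} + \frac{92}{95}\right)\right) + 141 = \left(7 - \left(- \frac{8}{25} + \frac{92}{95}\right)\right) + 141 = \left(7 - \frac{308}{475}\right) + 141 = \frac{3017}{475} + 141 = \frac{69992}{475}$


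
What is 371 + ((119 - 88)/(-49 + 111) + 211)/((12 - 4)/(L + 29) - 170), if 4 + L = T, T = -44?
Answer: 2394559/6476 ≈ 369.76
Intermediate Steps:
L = -48 (L = -4 - 44 = -48)
371 + ((119 - 88)/(-49 + 111) + 211)/((12 - 4)/(L + 29) - 170) = 371 + ((119 - 88)/(-49 + 111) + 211)/((12 - 4)/(-48 + 29) - 170) = 371 + (31/62 + 211)/(8/(-19) - 170) = 371 + (31*(1/62) + 211)/(8*(-1/19) - 170) = 371 + (½ + 211)/(-8/19 - 170) = 371 + 423/(2*(-3238/19)) = 371 + (423/2)*(-19/3238) = 371 - 8037/6476 = 2394559/6476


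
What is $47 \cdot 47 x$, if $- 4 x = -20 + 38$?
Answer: $- \frac{19881}{2} \approx -9940.5$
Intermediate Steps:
$x = - \frac{9}{2}$ ($x = - \frac{-20 + 38}{4} = \left(- \frac{1}{4}\right) 18 = - \frac{9}{2} \approx -4.5$)
$47 \cdot 47 x = 47 \cdot 47 \left(- \frac{9}{2}\right) = 2209 \left(- \frac{9}{2}\right) = - \frac{19881}{2}$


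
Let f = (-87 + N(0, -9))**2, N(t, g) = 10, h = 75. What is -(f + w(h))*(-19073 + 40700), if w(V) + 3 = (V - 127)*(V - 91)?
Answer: -146155266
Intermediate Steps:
w(V) = -3 + (-127 + V)*(-91 + V) (w(V) = -3 + (V - 127)*(V - 91) = -3 + (-127 + V)*(-91 + V))
f = 5929 (f = (-87 + 10)**2 = (-77)**2 = 5929)
-(f + w(h))*(-19073 + 40700) = -(5929 + (11554 + 75**2 - 218*75))*(-19073 + 40700) = -(5929 + (11554 + 5625 - 16350))*21627 = -(5929 + 829)*21627 = -6758*21627 = -1*146155266 = -146155266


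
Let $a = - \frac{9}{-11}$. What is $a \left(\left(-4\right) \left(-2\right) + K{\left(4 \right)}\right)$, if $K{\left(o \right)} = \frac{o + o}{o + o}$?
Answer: $\frac{81}{11} \approx 7.3636$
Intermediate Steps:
$a = \frac{9}{11}$ ($a = \left(-9\right) \left(- \frac{1}{11}\right) = \frac{9}{11} \approx 0.81818$)
$K{\left(o \right)} = 1$ ($K{\left(o \right)} = \frac{2 o}{2 o} = 2 o \frac{1}{2 o} = 1$)
$a \left(\left(-4\right) \left(-2\right) + K{\left(4 \right)}\right) = \frac{9 \left(\left(-4\right) \left(-2\right) + 1\right)}{11} = \frac{9 \left(8 + 1\right)}{11} = \frac{9}{11} \cdot 9 = \frac{81}{11}$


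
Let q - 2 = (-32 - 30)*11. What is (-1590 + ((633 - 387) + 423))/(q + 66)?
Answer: 3/2 ≈ 1.5000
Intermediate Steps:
q = -680 (q = 2 + (-32 - 30)*11 = 2 - 62*11 = 2 - 682 = -680)
(-1590 + ((633 - 387) + 423))/(q + 66) = (-1590 + ((633 - 387) + 423))/(-680 + 66) = (-1590 + (246 + 423))/(-614) = (-1590 + 669)*(-1/614) = -921*(-1/614) = 3/2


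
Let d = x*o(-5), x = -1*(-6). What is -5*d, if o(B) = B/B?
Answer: -30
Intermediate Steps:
x = 6
o(B) = 1
d = 6 (d = 6*1 = 6)
-5*d = -5*6 = -30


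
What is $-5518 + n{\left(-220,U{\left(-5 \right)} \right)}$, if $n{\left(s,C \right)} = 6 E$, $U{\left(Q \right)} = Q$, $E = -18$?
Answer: $-5626$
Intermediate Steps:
$n{\left(s,C \right)} = -108$ ($n{\left(s,C \right)} = 6 \left(-18\right) = -108$)
$-5518 + n{\left(-220,U{\left(-5 \right)} \right)} = -5518 - 108 = -5626$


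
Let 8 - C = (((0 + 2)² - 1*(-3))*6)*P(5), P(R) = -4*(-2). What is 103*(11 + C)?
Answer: -32651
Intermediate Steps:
P(R) = 8
C = -328 (C = 8 - ((0 + 2)² - 1*(-3))*6*8 = 8 - (2² + 3)*6*8 = 8 - (4 + 3)*6*8 = 8 - 7*6*8 = 8 - 42*8 = 8 - 1*336 = 8 - 336 = -328)
103*(11 + C) = 103*(11 - 328) = 103*(-317) = -32651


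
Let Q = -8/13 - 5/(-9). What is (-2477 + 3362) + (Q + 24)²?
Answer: 19960366/13689 ≈ 1458.1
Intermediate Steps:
Q = -7/117 (Q = -8*1/13 - 5*(-⅑) = -8/13 + 5/9 = -7/117 ≈ -0.059829)
(-2477 + 3362) + (Q + 24)² = (-2477 + 3362) + (-7/117 + 24)² = 885 + (2801/117)² = 885 + 7845601/13689 = 19960366/13689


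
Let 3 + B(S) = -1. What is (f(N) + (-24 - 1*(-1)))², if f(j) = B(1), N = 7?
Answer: 729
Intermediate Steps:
B(S) = -4 (B(S) = -3 - 1 = -4)
f(j) = -4
(f(N) + (-24 - 1*(-1)))² = (-4 + (-24 - 1*(-1)))² = (-4 + (-24 + 1))² = (-4 - 23)² = (-27)² = 729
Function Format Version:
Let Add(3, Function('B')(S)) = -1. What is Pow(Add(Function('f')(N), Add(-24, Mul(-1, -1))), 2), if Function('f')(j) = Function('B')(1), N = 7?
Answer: 729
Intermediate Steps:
Function('B')(S) = -4 (Function('B')(S) = Add(-3, -1) = -4)
Function('f')(j) = -4
Pow(Add(Function('f')(N), Add(-24, Mul(-1, -1))), 2) = Pow(Add(-4, Add(-24, Mul(-1, -1))), 2) = Pow(Add(-4, Add(-24, 1)), 2) = Pow(Add(-4, -23), 2) = Pow(-27, 2) = 729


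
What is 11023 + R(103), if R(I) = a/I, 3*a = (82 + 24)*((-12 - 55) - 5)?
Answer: 1132825/103 ≈ 10998.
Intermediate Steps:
a = -2544 (a = ((82 + 24)*((-12 - 55) - 5))/3 = (106*(-67 - 5))/3 = (106*(-72))/3 = (⅓)*(-7632) = -2544)
R(I) = -2544/I
11023 + R(103) = 11023 - 2544/103 = 1132825/103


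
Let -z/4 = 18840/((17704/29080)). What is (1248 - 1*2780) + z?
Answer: -277323916/2213 ≈ -1.2532e+5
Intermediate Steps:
z = -273933600/2213 (z = -75360/(17704/29080) = -75360/(17704*(1/29080)) = -75360/2213/3635 = -75360*3635/2213 = -4*68483400/2213 = -273933600/2213 ≈ -1.2378e+5)
(1248 - 1*2780) + z = (1248 - 1*2780) - 273933600/2213 = (1248 - 2780) - 273933600/2213 = -1532 - 273933600/2213 = -277323916/2213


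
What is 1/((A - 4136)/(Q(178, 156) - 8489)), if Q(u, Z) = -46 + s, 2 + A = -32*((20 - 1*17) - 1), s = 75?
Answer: 4230/2101 ≈ 2.0133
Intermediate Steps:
A = -66 (A = -2 - 32*((20 - 1*17) - 1) = -2 - 32*((20 - 17) - 1) = -2 - 32*(3 - 1) = -2 - 32*2 = -2 - 64 = -66)
Q(u, Z) = 29 (Q(u, Z) = -46 + 75 = 29)
1/((A - 4136)/(Q(178, 156) - 8489)) = 1/((-66 - 4136)/(29 - 8489)) = 1/(-4202/(-8460)) = 1/(-4202*(-1/8460)) = 1/(2101/4230) = 4230/2101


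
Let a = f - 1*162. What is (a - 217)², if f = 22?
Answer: 127449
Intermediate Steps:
a = -140 (a = 22 - 1*162 = 22 - 162 = -140)
(a - 217)² = (-140 - 217)² = (-357)² = 127449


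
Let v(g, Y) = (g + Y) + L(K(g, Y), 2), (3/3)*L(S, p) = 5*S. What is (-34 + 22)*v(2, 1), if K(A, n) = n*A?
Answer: -156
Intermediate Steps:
K(A, n) = A*n
L(S, p) = 5*S
v(g, Y) = Y + g + 5*Y*g (v(g, Y) = (g + Y) + 5*(g*Y) = (Y + g) + 5*(Y*g) = (Y + g) + 5*Y*g = Y + g + 5*Y*g)
(-34 + 22)*v(2, 1) = (-34 + 22)*(1 + 2 + 5*1*2) = -12*(1 + 2 + 10) = -12*13 = -156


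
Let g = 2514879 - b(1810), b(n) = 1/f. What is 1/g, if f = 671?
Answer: 671/1687483808 ≈ 3.9763e-7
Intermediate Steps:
b(n) = 1/671
g = 1687483808/671 (g = 2514879 - 1*1/671 = 2514879 - 1/671 = 1687483808/671 ≈ 2.5149e+6)
1/g = 1/(1687483808/671) = 671/1687483808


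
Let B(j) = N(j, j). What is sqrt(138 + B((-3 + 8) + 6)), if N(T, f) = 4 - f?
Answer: sqrt(131) ≈ 11.446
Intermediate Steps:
B(j) = 4 - j
sqrt(138 + B((-3 + 8) + 6)) = sqrt(138 + (4 - ((-3 + 8) + 6))) = sqrt(138 + (4 - (5 + 6))) = sqrt(138 + (4 - 1*11)) = sqrt(138 + (4 - 11)) = sqrt(138 - 7) = sqrt(131)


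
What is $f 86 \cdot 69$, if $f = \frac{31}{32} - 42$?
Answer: $- \frac{3895671}{16} \approx -2.4348 \cdot 10^{5}$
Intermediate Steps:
$f = - \frac{1313}{32}$ ($f = 31 \cdot \frac{1}{32} - 42 = \frac{31}{32} - 42 = - \frac{1313}{32} \approx -41.031$)
$f 86 \cdot 69 = \left(- \frac{1313}{32}\right) 86 \cdot 69 = \left(- \frac{56459}{16}\right) 69 = - \frac{3895671}{16}$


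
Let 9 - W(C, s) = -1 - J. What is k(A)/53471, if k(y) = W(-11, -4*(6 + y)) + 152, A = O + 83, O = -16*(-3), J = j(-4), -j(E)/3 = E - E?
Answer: 162/53471 ≈ 0.0030297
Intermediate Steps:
j(E) = 0 (j(E) = -3*(E - E) = -3*0 = 0)
J = 0
W(C, s) = 10 (W(C, s) = 9 - (-1 - 1*0) = 9 - (-1 + 0) = 9 - 1*(-1) = 9 + 1 = 10)
O = 48
A = 131 (A = 48 + 83 = 131)
k(y) = 162 (k(y) = 10 + 152 = 162)
k(A)/53471 = 162/53471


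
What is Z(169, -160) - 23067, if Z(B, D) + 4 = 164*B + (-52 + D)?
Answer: 4433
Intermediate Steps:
Z(B, D) = -56 + D + 164*B (Z(B, D) = -4 + (164*B + (-52 + D)) = -4 + (-52 + D + 164*B) = -56 + D + 164*B)
Z(169, -160) - 23067 = (-56 - 160 + 164*169) - 23067 = (-56 - 160 + 27716) - 23067 = 27500 - 23067 = 4433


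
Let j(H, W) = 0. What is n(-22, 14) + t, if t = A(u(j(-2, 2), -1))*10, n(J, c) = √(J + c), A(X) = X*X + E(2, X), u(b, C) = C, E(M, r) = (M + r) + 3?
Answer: 50 + 2*I*√2 ≈ 50.0 + 2.8284*I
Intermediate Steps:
E(M, r) = 3 + M + r
A(X) = 5 + X + X² (A(X) = X*X + (3 + 2 + X) = X² + (5 + X) = 5 + X + X²)
t = 50 (t = (5 - 1 + (-1)²)*10 = (5 - 1 + 1)*10 = 5*10 = 50)
n(-22, 14) + t = √(-22 + 14) + 50 = √(-8) + 50 = 2*I*√2 + 50 = 50 + 2*I*√2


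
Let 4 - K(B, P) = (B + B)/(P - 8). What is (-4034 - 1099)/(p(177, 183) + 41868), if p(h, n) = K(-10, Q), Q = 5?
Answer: -15399/125596 ≈ -0.12261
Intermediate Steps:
K(B, P) = 4 - 2*B/(-8 + P) (K(B, P) = 4 - (B + B)/(P - 8) = 4 - 2*B/(-8 + P))
p(h, n) = -8/3 (p(h, n) = 2*(-16 - 1*(-10) + 2*5)/(-8 + 5) = 2*(-16 + 10 + 10)/(-3) = 2*(-⅓)*4 = -8/3)
(-4034 - 1099)/(p(177, 183) + 41868) = (-4034 - 1099)/(-8/3 + 41868) = -5133/125596/3 = -5133*3/125596 = -15399/125596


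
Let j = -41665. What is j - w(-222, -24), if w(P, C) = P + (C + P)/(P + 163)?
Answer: -2445383/59 ≈ -41447.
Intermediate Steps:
w(P, C) = P + (C + P)/(163 + P)
j - w(-222, -24) = -41665 - (-24 + (-222)**2 + 164*(-222))/(163 - 222) = -41665 - (-24 + 49284 - 36408)/(-59) = -41665 - (-1)*12852/59 = -41665 - 1*(-12852/59) = -41665 + 12852/59 = -2445383/59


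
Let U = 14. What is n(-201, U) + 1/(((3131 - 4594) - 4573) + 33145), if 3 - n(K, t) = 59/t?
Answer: -460839/379526 ≈ -1.2142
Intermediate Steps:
n(K, t) = 3 - 59/t
n(-201, U) + 1/(((3131 - 4594) - 4573) + 33145) = (3 - 59/14) + 1/(((3131 - 4594) - 4573) + 33145) = (3 - 59*1/14) + 1/((-1463 - 4573) + 33145) = (3 - 59/14) + 1/(-6036 + 33145) = -17/14 + 1/27109 = -460839/379526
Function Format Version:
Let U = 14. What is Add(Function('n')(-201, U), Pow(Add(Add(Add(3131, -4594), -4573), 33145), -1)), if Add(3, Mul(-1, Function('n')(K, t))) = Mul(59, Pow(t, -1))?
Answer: Rational(-460839, 379526) ≈ -1.2142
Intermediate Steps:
Function('n')(K, t) = Add(3, Mul(-59, Pow(t, -1))) (Function('n')(K, t) = Add(3, Mul(-1, Mul(59, Pow(t, -1)))) = Add(3, Mul(-59, Pow(t, -1))))
Add(Function('n')(-201, U), Pow(Add(Add(Add(3131, -4594), -4573), 33145), -1)) = Add(Add(3, Mul(-59, Pow(14, -1))), Pow(Add(Add(Add(3131, -4594), -4573), 33145), -1)) = Add(Add(3, Mul(-59, Rational(1, 14))), Pow(Add(Add(-1463, -4573), 33145), -1)) = Add(Add(3, Rational(-59, 14)), Pow(Add(-6036, 33145), -1)) = Add(Rational(-17, 14), Pow(27109, -1)) = Add(Rational(-17, 14), Rational(1, 27109)) = Rational(-460839, 379526)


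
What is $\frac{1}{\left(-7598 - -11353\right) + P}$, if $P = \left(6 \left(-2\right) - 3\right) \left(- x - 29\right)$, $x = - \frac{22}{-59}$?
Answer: $\frac{59}{247540} \approx 0.00023835$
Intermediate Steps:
$x = \frac{22}{59}$ ($x = - \frac{22 \left(-1\right)}{59} = \left(-1\right) \left(- \frac{22}{59}\right) = \frac{22}{59} \approx 0.37288$)
$P = \frac{25995}{59}$ ($P = \left(6 \left(-2\right) - 3\right) \left(\left(-1\right) \frac{22}{59} - 29\right) = \left(-12 - 3\right) \left(- \frac{22}{59} - 29\right) = \left(-15\right) \left(- \frac{1733}{59}\right) = \frac{25995}{59} \approx 440.59$)
$\frac{1}{\left(-7598 - -11353\right) + P} = \frac{1}{\left(-7598 - -11353\right) + \frac{25995}{59}} = \frac{1}{\left(-7598 + 11353\right) + \frac{25995}{59}} = \frac{1}{3755 + \frac{25995}{59}} = \frac{1}{\frac{247540}{59}} = \frac{59}{247540}$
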